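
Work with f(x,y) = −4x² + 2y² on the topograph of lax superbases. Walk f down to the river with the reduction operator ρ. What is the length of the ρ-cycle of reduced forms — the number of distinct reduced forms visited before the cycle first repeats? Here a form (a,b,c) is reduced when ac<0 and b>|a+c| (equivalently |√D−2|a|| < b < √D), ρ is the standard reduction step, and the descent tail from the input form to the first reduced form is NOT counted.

D = 32, ⌊√D⌋ = 5
descent: ρ → (2,4,-2)  [lands on river]
river: ρ → (-2,4,2)
ρ-cycle length = 2 (tail of 1 descent step not counted)

2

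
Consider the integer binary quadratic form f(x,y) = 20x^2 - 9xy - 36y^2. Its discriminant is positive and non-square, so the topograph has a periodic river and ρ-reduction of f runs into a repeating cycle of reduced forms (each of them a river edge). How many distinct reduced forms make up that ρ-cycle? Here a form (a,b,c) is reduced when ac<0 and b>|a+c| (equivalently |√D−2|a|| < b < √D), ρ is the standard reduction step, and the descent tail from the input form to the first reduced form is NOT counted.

D = 2961, ⌊√D⌋ = 54
descent: ρ → (-36,9,20)
descent: ρ → (20,31,-25)  [lands on river]
river: ρ → (-25,19,26)
river: ρ → (26,33,-18)
river: ρ → (-18,39,20)
river: ρ → (20,41,-16)
river: ρ → (-16,23,38)
river: ρ → (38,53,-1)
river: ρ → (-1,53,38)
river: ρ → (38,23,-16)
river: ρ → (-16,41,20)
river: ρ → (20,39,-18)
river: ρ → (-18,33,26)
river: ρ → (26,19,-25)
river: ρ → (-25,31,20)
river: ρ → (20,49,-7)
river: ρ → (-7,49,20)
ρ-cycle length = 16 (tail of 2 descent steps not counted)

16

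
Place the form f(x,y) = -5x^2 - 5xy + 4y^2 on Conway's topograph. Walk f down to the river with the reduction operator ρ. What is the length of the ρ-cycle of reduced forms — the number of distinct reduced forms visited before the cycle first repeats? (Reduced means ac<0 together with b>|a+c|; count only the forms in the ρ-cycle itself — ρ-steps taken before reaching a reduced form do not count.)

D = 105, ⌊√D⌋ = 10
descent: ρ → (4,5,-5)  [lands on river]
river: ρ → (-5,5,4)
river: ρ → (4,3,-6)
river: ρ → (-6,9,1)
river: ρ → (1,9,-6)
river: ρ → (-6,3,4)
ρ-cycle length = 6 (tail of 1 descent step not counted)

6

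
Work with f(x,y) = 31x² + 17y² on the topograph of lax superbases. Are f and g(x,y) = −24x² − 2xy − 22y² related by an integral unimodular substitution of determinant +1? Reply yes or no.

D₁ = -2108, D₂ = -2108
f: flip: (31,0,17)→(17,0,31)
f: reduced (well bottom): (17,0,31) with a≤c, −a<b≤a
g is negative-definite; reduce −g:
−g: flip: (24,2,22)→(22,-2,24)
−g: reduced (well bottom): (22,-2,24) with a≤c, −a<b≤a
flip sign back: reduced form of g is (-22,2,-24)
reduced forms (17, 0, 31) vs (-22, 2, -24) ⇒ inequivalent

no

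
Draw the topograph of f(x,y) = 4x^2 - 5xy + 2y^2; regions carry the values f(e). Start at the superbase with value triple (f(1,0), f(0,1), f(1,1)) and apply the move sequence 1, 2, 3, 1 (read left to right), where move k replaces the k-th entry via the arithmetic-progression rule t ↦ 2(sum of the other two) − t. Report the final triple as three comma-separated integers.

start (4,2,1) = (f(1,0),f(0,1),f(1,1))
replace slot 1: 2·(2+1) − 4 = 2 → (2,2,1)
replace slot 2: 2·(2+1) − 2 = 4 → (2,4,1)
replace slot 3: 2·(2+4) − 1 = 11 → (2,4,11)
replace slot 1: 2·(4+11) − 2 = 28 → (28,4,11)

28,4,11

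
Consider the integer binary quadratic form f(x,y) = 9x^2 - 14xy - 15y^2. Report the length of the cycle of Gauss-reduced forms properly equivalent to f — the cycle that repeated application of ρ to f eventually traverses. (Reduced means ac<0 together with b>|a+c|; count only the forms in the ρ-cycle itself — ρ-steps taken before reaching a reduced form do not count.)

D = 736, ⌊√D⌋ = 27
descent: ρ → (-15,14,9)  [lands on river]
river: ρ → (9,22,-7)
river: ρ → (-7,20,12)
river: ρ → (12,4,-15)
river: ρ → (-15,26,1)
river: ρ → (1,26,-15)
river: ρ → (-15,4,12)
river: ρ → (12,20,-7)
river: ρ → (-7,22,9)
river: ρ → (9,14,-15)
river: ρ → (-15,16,8)
river: ρ → (8,16,-15)
ρ-cycle length = 12 (tail of 1 descent step not counted)

12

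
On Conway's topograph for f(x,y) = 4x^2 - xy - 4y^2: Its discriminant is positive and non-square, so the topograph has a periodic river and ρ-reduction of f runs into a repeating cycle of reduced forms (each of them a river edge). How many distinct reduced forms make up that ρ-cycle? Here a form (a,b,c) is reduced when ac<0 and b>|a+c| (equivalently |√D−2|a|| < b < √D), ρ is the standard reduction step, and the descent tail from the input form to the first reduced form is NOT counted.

D = 65, ⌊√D⌋ = 8
descent: ρ → (-4,1,4)  [lands on river]
river: ρ → (4,7,-1)
river: ρ → (-1,7,4)
river: ρ → (4,1,-4)
river: ρ → (-4,7,1)
river: ρ → (1,7,-4)
ρ-cycle length = 6 (tail of 1 descent step not counted)

6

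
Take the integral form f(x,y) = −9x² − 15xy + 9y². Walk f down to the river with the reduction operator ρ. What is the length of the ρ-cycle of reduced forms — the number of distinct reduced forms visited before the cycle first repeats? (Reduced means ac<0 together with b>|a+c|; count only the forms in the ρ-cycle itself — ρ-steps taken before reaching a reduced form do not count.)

D = 549, ⌊√D⌋ = 23
descent: ρ → (9,15,-9)  [lands on river]
river: ρ → (-9,21,3)
river: ρ → (3,21,-9)
river: ρ → (-9,15,9)
river: ρ → (9,21,-3)
river: ρ → (-3,21,9)
ρ-cycle length = 6 (tail of 1 descent step not counted)

6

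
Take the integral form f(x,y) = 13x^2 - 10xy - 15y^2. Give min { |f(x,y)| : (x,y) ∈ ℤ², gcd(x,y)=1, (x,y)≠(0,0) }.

descent: ρ → (-15,10,13)  [lands on river]
river: ρ → (13,16,-12)
river: ρ → (-12,8,17)
river: ρ → (17,26,-3)
river: ρ → (-3,28,8)
river: ρ → (8,20,-15)
closes: descent 1, river 6
min |a| on river = 3

3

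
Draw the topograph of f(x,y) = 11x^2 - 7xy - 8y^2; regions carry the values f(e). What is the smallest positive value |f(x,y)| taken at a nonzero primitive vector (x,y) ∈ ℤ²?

descent: ρ → (-8,7,11)  [lands on river]
river: ρ → (11,15,-4)
river: ρ → (-4,17,7)
river: ρ → (7,11,-10)
river: ρ → (-10,9,8)
river: ρ → (8,7,-11)
river: ρ → (-11,15,4)
river: ρ → (4,17,-7)
river: ρ → (-7,11,10)
river: ρ → (10,9,-8)
closes: descent 1, river 10
min |a| on river = 4

4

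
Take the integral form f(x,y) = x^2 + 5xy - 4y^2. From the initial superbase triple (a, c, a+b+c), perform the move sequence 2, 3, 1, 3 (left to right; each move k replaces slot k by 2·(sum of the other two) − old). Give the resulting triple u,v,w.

start (1,-4,2) = (f(1,0),f(0,1),f(1,1))
replace slot 2: 2·(1+2) − (-4) = 10 → (1,10,2)
replace slot 3: 2·(1+10) − 2 = 20 → (1,10,20)
replace slot 1: 2·(10+20) − 1 = 59 → (59,10,20)
replace slot 3: 2·(59+10) − 20 = 118 → (59,10,118)

59,10,118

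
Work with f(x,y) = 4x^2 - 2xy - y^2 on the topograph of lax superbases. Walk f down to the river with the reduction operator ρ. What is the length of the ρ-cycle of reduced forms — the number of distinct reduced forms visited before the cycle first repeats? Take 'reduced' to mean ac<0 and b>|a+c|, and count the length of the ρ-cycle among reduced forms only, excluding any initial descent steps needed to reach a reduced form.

D = 20, ⌊√D⌋ = 4
descent: ρ → (-1,4,1)  [lands on river]
river: ρ → (1,4,-1)
ρ-cycle length = 2 (tail of 1 descent step not counted)

2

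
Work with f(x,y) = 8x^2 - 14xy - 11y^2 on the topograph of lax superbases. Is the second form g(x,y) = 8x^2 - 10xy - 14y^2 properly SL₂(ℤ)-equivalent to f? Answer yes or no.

D₁ = 548, D₂ = 548
river cycle of f (length 18): (-11, 14, 8), (8, 18, -7), (-7, 10, 16), (16, 22, -1), (-1, 22, 16), (16, 10, -7), (-7, 18, 8), (8, 14, -11), (-11, 8, 11), (11, 14, -8), … (8 more)
river cycle of g (length 14): (-14, 10, 8), (8, 22, -2), (-2, 22, 8), (8, 10, -14), (-14, 18, 4), (4, 22, -4), (-4, 18, 14), (14, 10, -8), (-8, 22, 2), (2, 22, -8), … (4 more)
cycles differ ⇒ inequivalent

no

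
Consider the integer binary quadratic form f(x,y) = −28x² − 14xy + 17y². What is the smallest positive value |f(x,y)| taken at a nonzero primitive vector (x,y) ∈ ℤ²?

descent: ρ → (17,14,-28)  [lands on river]
river: ρ → (-28,42,3)
river: ρ → (3,42,-28)
river: ρ → (-28,14,17)
river: ρ → (17,20,-25)
river: ρ → (-25,30,12)
river: ρ → (12,42,-7)
river: ρ → (-7,42,12)
river: ρ → (12,30,-25)
river: ρ → (-25,20,17)
closes: descent 1, river 10
min |a| on river = 3

3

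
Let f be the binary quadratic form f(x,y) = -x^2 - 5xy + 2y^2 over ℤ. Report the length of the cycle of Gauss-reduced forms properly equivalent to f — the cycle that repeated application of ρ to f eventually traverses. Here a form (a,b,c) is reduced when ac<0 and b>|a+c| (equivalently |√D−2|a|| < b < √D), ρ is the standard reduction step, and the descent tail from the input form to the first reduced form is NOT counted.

D = 33, ⌊√D⌋ = 5
descent: ρ → (2,5,-1)  [lands on river]
river: ρ → (-1,5,2)
river: ρ → (2,3,-3)
river: ρ → (-3,3,2)
ρ-cycle length = 4 (tail of 1 descent step not counted)

4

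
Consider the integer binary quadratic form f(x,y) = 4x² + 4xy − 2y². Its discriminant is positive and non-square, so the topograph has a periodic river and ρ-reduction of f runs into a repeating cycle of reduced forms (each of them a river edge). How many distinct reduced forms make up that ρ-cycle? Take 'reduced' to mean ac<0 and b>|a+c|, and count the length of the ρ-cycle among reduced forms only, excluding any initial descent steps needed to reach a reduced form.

D = 48, ⌊√D⌋ = 6
river: ρ → (-2,4,4)
river: ρ → (4,4,-2)
ρ-cycle length = 2 (tail of 0 descent steps not counted)

2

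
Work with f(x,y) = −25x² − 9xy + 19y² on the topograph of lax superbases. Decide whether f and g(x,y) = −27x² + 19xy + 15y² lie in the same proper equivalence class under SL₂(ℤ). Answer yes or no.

D₁ = 1981, D₂ = 1981
river cycle of f (length 28): (19, 9, -25), (-25, 41, 3), (3, 43, -11), (-11, 23, 33), (33, 43, -1), (-1, 43, 33), (33, 23, -11), (-11, 43, 3), (3, 41, -25), (-25, 9, 19), … (18 more)
river cycle of g (length 28): (15, 41, -5), (-5, 39, 23), (23, 7, -21), (-21, 35, 9), (9, 37, -17), (-17, 31, 15), (15, 29, -19), (-19, 9, 25), (25, 41, -3), (-3, 43, 11), … (18 more)
cycles differ ⇒ inequivalent

no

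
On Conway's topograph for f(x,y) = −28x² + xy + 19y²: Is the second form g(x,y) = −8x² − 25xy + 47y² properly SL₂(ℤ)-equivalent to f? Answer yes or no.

D₁ = 2129, D₂ = 2129
river cycle of f (length 90): (19, 37, -10), (-10, 43, 7), (7, 41, -16), (-16, 23, 25), (25, 27, -14), (-14, 29, 23), (23, 17, -20), (-20, 23, 20), (20, 17, -23), (-23, 29, 14), … (80 more)
river cycle of g (length 90): (-8, 39, 19), (19, 37, -10), (-10, 43, 7), (7, 41, -16), (-16, 23, 25), (25, 27, -14), (-14, 29, 23), (23, 17, -20), (-20, 23, 20), (20, 17, -23), … (80 more)
cycles coincide ⇒ equivalent

yes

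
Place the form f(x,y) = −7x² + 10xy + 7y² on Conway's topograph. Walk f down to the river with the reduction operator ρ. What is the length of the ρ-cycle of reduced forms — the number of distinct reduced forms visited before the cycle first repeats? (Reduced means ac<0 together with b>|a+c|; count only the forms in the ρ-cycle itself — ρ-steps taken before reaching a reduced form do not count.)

D = 296, ⌊√D⌋ = 17
river: ρ → (7,4,-10)
river: ρ → (-10,16,1)
river: ρ → (1,16,-10)
river: ρ → (-10,4,7)
river: ρ → (7,10,-7)
river: ρ → (-7,4,10)
river: ρ → (10,16,-1)
river: ρ → (-1,16,10)
river: ρ → (10,4,-7)
river: ρ → (-7,10,7)
ρ-cycle length = 10 (tail of 0 descent steps not counted)

10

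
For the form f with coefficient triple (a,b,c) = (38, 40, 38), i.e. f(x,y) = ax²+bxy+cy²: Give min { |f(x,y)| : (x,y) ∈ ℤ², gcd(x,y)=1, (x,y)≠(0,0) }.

translate: b→-36 (≡40 mod 76), so (38,40,38)→(38,-36,36)
flip: (38,-36,36)→(36,36,38)
reduced (well bottom): (36,36,38) with a≤c, −a<b≤a
well minimum = a = 36

36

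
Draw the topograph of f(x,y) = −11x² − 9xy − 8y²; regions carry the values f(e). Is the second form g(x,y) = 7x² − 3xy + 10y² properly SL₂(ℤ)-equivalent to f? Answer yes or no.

D₁ = -271, D₂ = -271
f is negative-definite; reduce −f:
−f: flip: (11,9,8)→(8,-9,11)
−f: translate: b→7 (≡-9 mod 16), so (8,-9,11)→(8,7,10)
−f: reduced (well bottom): (8,7,10) with a≤c, −a<b≤a
flip sign back: reduced form of f is (-8,-7,-10)
g: reduced (well bottom): (7,-3,10) with a≤c, −a<b≤a
reduced forms (-8, -7, -10) vs (7, -3, 10) ⇒ inequivalent

no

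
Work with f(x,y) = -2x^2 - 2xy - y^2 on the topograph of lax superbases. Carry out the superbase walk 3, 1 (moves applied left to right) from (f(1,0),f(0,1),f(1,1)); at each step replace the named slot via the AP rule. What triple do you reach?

start (-2,-1,-5) = (f(1,0),f(0,1),f(1,1))
replace slot 3: 2·((-2)+(-1)) − (-5) = -1 → (-2,-1,-1)
replace slot 1: 2·((-1)+(-1)) − (-2) = -2 → (-2,-1,-1)

-2,-1,-1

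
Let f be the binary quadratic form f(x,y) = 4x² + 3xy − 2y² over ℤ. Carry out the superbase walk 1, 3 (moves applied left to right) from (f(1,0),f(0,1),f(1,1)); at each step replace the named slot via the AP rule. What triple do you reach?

start (4,-2,5) = (f(1,0),f(0,1),f(1,1))
replace slot 1: 2·((-2)+5) − 4 = 2 → (2,-2,5)
replace slot 3: 2·(2+(-2)) − 5 = -5 → (2,-2,-5)

2,-2,-5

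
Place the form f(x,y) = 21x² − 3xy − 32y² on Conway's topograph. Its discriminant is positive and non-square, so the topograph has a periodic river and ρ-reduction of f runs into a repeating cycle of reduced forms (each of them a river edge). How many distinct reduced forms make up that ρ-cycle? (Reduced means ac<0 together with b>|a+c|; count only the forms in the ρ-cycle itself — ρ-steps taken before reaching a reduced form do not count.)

D = 2697, ⌊√D⌋ = 51
descent: ρ → (-32,3,21)
descent: ρ → (21,39,-14)  [lands on river]
river: ρ → (-14,45,12)
river: ρ → (12,51,-2)
river: ρ → (-2,49,37)
river: ρ → (37,25,-14)
river: ρ → (-14,31,31)
river: ρ → (31,31,-14)
river: ρ → (-14,25,37)
river: ρ → (37,49,-2)
river: ρ → (-2,51,12)
river: ρ → (12,45,-14)
river: ρ → (-14,39,21)
river: ρ → (21,45,-8)
river: ρ → (-8,51,3)
river: ρ → (3,51,-8)
river: ρ → (-8,45,21)
ρ-cycle length = 16 (tail of 2 descent steps not counted)

16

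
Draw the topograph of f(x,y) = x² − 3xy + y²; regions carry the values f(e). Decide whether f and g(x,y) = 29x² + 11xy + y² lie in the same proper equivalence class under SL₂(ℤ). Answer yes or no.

D₁ = 5, D₂ = 5
river cycle of f (length 2): (1, 1, -1), (-1, 1, 1)
river cycle of g (length 2): (1, 1, -1), (-1, 1, 1)
cycles coincide ⇒ equivalent

yes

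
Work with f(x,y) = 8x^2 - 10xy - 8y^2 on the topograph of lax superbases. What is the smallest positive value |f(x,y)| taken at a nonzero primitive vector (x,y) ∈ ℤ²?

descent: ρ → (-8,10,8)  [lands on river]
river: ρ → (8,6,-10)
river: ρ → (-10,14,4)
river: ρ → (4,18,-2)
river: ρ → (-2,18,4)
river: ρ → (4,14,-10)
river: ρ → (-10,6,8)
river: ρ → (8,10,-8)
river: ρ → (-8,6,10)
river: ρ → (10,14,-4)
river: ρ → (-4,18,2)
river: ρ → (2,18,-4)
river: ρ → (-4,14,10)
river: ρ → (10,6,-8)
closes: descent 1, river 14
min |a| on river = 2

2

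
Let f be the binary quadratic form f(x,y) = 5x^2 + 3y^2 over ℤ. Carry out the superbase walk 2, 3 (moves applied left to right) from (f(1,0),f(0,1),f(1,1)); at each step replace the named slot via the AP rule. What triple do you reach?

start (5,3,8) = (f(1,0),f(0,1),f(1,1))
replace slot 2: 2·(5+8) − 3 = 23 → (5,23,8)
replace slot 3: 2·(5+23) − 8 = 48 → (5,23,48)

5,23,48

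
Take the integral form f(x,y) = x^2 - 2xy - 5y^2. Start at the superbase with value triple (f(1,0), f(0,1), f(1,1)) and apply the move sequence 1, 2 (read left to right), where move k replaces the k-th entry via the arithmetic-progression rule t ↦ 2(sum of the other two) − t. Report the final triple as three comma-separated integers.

start (1,-5,-6) = (f(1,0),f(0,1),f(1,1))
replace slot 1: 2·((-5)+(-6)) − 1 = -23 → (-23,-5,-6)
replace slot 2: 2·((-23)+(-6)) − (-5) = -53 → (-23,-53,-6)

-23,-53,-6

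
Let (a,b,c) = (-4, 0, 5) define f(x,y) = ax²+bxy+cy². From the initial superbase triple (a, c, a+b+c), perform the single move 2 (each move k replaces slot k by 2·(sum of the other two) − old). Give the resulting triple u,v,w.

start (-4,5,1) = (f(1,0),f(0,1),f(1,1))
replace slot 2: 2·((-4)+1) − 5 = -11 → (-4,-11,1)

-4,-11,1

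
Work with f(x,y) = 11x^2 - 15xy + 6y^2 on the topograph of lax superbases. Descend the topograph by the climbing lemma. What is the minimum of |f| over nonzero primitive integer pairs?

translate: b→7 (≡-15 mod 22), so (11,-15,6)→(11,7,2)
flip: (11,7,2)→(2,-7,11)
translate: b→1 (≡-7 mod 4), so (2,-7,11)→(2,1,5)
reduced (well bottom): (2,1,5) with a≤c, −a<b≤a
well minimum = a = 2

2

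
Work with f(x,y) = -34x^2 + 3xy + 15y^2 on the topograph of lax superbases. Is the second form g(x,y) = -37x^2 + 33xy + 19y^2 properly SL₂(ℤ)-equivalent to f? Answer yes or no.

D₁ = 2049, D₂ = 3901
discriminants differ ⇒ not SL₂(ℤ)-equivalent

no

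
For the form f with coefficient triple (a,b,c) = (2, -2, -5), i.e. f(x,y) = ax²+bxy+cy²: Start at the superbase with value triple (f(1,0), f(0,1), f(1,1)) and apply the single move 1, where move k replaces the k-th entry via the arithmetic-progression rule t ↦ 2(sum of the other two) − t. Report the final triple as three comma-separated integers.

start (2,-5,-5) = (f(1,0),f(0,1),f(1,1))
replace slot 1: 2·((-5)+(-5)) − 2 = -22 → (-22,-5,-5)

-22,-5,-5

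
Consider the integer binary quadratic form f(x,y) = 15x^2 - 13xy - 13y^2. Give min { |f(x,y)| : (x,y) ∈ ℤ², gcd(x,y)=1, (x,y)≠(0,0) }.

descent: ρ → (-13,13,15)  [lands on river]
river: ρ → (15,17,-11)
river: ρ → (-11,27,5)
river: ρ → (5,23,-21)
river: ρ → (-21,19,7)
river: ρ → (7,23,-15)
river: ρ → (-15,7,15)
river: ρ → (15,23,-7)
river: ρ → (-7,19,21)
river: ρ → (21,23,-5)
river: ρ → (-5,27,11)
river: ρ → (11,17,-15)
river: ρ → (-15,13,13)
river: ρ → (13,13,-15)
river: ρ → (-15,17,11)
river: ρ → (11,27,-5)
river: ρ → (-5,23,21)
river: ρ → (21,19,-7)
river: ρ → (-7,23,15)
river: ρ → (15,7,-15)
river: ρ → (-15,23,7)
river: ρ → (7,19,-21)
river: ρ → (-21,23,5)
river: ρ → (5,27,-11)
river: ρ → (-11,17,15)
river: ρ → (15,13,-13)
closes: descent 1, river 26
min |a| on river = 5

5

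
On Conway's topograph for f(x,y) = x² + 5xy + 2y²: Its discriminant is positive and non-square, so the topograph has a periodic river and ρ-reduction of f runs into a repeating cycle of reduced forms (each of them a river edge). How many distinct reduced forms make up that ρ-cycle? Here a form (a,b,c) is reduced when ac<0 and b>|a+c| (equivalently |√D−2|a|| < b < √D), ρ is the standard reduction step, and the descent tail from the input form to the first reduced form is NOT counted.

D = 17, ⌊√D⌋ = 4
descent: ρ → (2,3,-1)  [lands on river]
river: ρ → (-1,3,2)
river: ρ → (2,1,-2)
river: ρ → (-2,3,1)
river: ρ → (1,3,-2)
river: ρ → (-2,1,2)
ρ-cycle length = 6 (tail of 1 descent step not counted)

6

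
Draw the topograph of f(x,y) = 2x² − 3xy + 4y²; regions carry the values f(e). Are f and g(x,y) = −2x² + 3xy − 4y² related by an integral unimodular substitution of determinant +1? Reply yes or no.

D₁ = -23, D₂ = -23
f: translate: b→1 (≡-3 mod 4), so (2,-3,4)→(2,1,3)
f: reduced (well bottom): (2,1,3) with a≤c, −a<b≤a
g is negative-definite; reduce −g:
−g: translate: b→1 (≡-3 mod 4), so (2,-3,4)→(2,1,3)
−g: reduced (well bottom): (2,1,3) with a≤c, −a<b≤a
flip sign back: reduced form of g is (-2,-1,-3)
reduced forms (2, 1, 3) vs (-2, -1, -3) ⇒ inequivalent

no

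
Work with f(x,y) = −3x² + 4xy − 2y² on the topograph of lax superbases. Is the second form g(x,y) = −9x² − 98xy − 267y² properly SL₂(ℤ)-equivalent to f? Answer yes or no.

D₁ = -8, D₂ = -8
f is negative-definite; reduce −f:
−f: translate: b→2 (≡-4 mod 6), so (3,-4,2)→(3,2,1)
−f: flip: (3,2,1)→(1,-2,3)
−f: translate: b→0 (≡-2 mod 2), so (1,-2,3)→(1,0,2)
−f: reduced (well bottom): (1,0,2) with a≤c, −a<b≤a
flip sign back: reduced form of f is (-1,0,-2)
g is negative-definite; reduce −g:
−g: translate: b→8 (≡98 mod 18), so (9,98,267)→(9,8,2)
−g: flip: (9,8,2)→(2,-8,9)
−g: translate: b→0 (≡-8 mod 4), so (2,-8,9)→(2,0,1)
−g: flip: (2,0,1)→(1,0,2)
−g: reduced (well bottom): (1,0,2) with a≤c, −a<b≤a
flip sign back: reduced form of g is (-1,0,-2)
reduced forms (-1, 0, -2) vs (-1, 0, -2) ⇒ equivalent

yes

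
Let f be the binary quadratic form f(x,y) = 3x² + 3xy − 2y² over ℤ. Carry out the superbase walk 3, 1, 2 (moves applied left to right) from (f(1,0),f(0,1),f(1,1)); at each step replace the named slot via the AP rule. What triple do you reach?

start (3,-2,4) = (f(1,0),f(0,1),f(1,1))
replace slot 3: 2·(3+(-2)) − 4 = -2 → (3,-2,-2)
replace slot 1: 2·((-2)+(-2)) − 3 = -11 → (-11,-2,-2)
replace slot 2: 2·((-11)+(-2)) − (-2) = -24 → (-11,-24,-2)

-11,-24,-2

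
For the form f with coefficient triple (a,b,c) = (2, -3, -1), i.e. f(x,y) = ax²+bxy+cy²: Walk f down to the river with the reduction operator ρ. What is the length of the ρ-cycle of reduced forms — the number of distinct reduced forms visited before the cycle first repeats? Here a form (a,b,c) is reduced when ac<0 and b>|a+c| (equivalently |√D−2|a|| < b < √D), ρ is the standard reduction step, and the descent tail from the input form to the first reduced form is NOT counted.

D = 17, ⌊√D⌋ = 4
descent: ρ → (-1,3,2)  [lands on river]
river: ρ → (2,1,-2)
river: ρ → (-2,3,1)
river: ρ → (1,3,-2)
river: ρ → (-2,1,2)
river: ρ → (2,3,-1)
ρ-cycle length = 6 (tail of 1 descent step not counted)

6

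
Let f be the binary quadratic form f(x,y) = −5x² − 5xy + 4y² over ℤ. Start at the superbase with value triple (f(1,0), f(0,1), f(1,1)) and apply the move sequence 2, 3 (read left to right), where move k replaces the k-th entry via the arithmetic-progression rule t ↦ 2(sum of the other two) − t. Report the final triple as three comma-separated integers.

start (-5,4,-6) = (f(1,0),f(0,1),f(1,1))
replace slot 2: 2·((-5)+(-6)) − 4 = -26 → (-5,-26,-6)
replace slot 3: 2·((-5)+(-26)) − (-6) = -56 → (-5,-26,-56)

-5,-26,-56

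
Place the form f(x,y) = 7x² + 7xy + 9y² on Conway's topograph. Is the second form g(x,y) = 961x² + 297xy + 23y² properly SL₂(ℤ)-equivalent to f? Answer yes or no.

D₁ = -203, D₂ = -203
f: reduced (well bottom): (7,7,9) with a≤c, −a<b≤a
g: flip: (961,297,23)→(23,-297,961)
g: translate: b→-21 (≡-297 mod 46), so (23,-297,961)→(23,-21,7)
g: flip: (23,-21,7)→(7,21,23)
g: translate: b→7 (≡21 mod 14), so (7,21,23)→(7,7,9)
g: reduced (well bottom): (7,7,9) with a≤c, −a<b≤a
reduced forms (7, 7, 9) vs (7, 7, 9) ⇒ equivalent

yes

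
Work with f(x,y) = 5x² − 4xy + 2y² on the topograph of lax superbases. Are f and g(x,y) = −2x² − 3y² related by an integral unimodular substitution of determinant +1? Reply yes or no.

D₁ = -24, D₂ = -24
f: flip: (5,-4,2)→(2,4,5)
f: translate: b→0 (≡4 mod 4), so (2,4,5)→(2,0,3)
f: reduced (well bottom): (2,0,3) with a≤c, −a<b≤a
g is negative-definite; reduce −g:
−g: reduced (well bottom): (2,0,3) with a≤c, −a<b≤a
flip sign back: reduced form of g is (-2,0,-3)
reduced forms (2, 0, 3) vs (-2, 0, -3) ⇒ inequivalent

no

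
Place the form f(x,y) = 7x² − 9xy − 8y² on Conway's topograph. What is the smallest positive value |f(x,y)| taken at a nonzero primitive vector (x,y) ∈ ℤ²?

descent: ρ → (-8,9,7)  [lands on river]
river: ρ → (7,5,-10)
river: ρ → (-10,15,2)
river: ρ → (2,17,-2)
river: ρ → (-2,15,10)
river: ρ → (10,5,-7)
river: ρ → (-7,9,8)
river: ρ → (8,7,-8)
closes: descent 1, river 8
min |a| on river = 2

2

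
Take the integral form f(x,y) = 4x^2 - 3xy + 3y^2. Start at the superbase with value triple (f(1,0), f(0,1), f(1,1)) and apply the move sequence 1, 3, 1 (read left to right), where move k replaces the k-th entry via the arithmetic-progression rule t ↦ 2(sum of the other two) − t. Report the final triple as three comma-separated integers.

start (4,3,4) = (f(1,0),f(0,1),f(1,1))
replace slot 1: 2·(3+4) − 4 = 10 → (10,3,4)
replace slot 3: 2·(10+3) − 4 = 22 → (10,3,22)
replace slot 1: 2·(3+22) − 10 = 40 → (40,3,22)

40,3,22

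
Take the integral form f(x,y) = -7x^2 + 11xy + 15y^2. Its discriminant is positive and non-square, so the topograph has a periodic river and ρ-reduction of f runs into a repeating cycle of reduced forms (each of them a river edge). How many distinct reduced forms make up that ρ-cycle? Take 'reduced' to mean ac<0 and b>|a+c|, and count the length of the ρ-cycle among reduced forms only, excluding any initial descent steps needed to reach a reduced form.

D = 541, ⌊√D⌋ = 23
river: ρ → (15,19,-3)
river: ρ → (-3,23,1)
river: ρ → (1,23,-3)
river: ρ → (-3,19,15)
river: ρ → (15,11,-7)
river: ρ → (-7,17,9)
river: ρ → (9,19,-5)
river: ρ → (-5,21,5)
river: ρ → (5,19,-9)
river: ρ → (-9,17,7)
river: ρ → (7,11,-15)
river: ρ → (-15,19,3)
river: ρ → (3,23,-1)
river: ρ → (-1,23,3)
river: ρ → (3,19,-15)
river: ρ → (-15,11,7)
river: ρ → (7,17,-9)
river: ρ → (-9,19,5)
river: ρ → (5,21,-5)
river: ρ → (-5,19,9)
river: ρ → (9,17,-7)
river: ρ → (-7,11,15)
ρ-cycle length = 22 (tail of 0 descent steps not counted)

22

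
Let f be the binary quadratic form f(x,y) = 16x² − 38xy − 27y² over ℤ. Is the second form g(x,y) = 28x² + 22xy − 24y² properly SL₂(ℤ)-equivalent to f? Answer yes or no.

D₁ = 3172, D₂ = 3172
river cycle of f (length 8): (-27, 38, 16), (16, 26, -39), (-39, 52, 3), (3, 56, -3), (-3, 52, 39), (39, 26, -16), (-16, 38, 27), (27, 16, -27)
river cycle of g (length 12): (-24, 26, 26), (26, 26, -24), (-24, 22, 28), (28, 34, -18), (-18, 38, 24), (24, 10, -32), (-32, 54, 2), (2, 54, -32), (-32, 10, 24), (24, 38, -18), … (2 more)
cycles differ ⇒ inequivalent

no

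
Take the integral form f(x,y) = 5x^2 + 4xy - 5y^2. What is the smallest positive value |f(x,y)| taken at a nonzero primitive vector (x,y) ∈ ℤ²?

river: ρ → (-5,6,4)
river: ρ → (4,10,-1)
river: ρ → (-1,10,4)
river: ρ → (4,6,-5)
river: ρ → (-5,4,5)
river: ρ → (5,6,-4)
river: ρ → (-4,10,1)
river: ρ → (1,10,-4)
river: ρ → (-4,6,5)
river: ρ → (5,4,-5)
closes: descent 0, river 10
min |a| on river = 1

1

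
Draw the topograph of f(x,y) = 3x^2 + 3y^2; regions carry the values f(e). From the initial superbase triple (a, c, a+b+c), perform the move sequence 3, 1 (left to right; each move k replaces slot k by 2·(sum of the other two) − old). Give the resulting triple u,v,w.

start (3,3,6) = (f(1,0),f(0,1),f(1,1))
replace slot 3: 2·(3+3) − 6 = 6 → (3,3,6)
replace slot 1: 2·(3+6) − 3 = 15 → (15,3,6)

15,3,6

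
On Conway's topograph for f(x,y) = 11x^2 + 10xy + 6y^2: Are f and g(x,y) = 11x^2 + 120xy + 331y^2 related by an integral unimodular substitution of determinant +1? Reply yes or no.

D₁ = -164, D₂ = -164
f: flip: (11,10,6)→(6,-10,11)
f: translate: b→2 (≡-10 mod 12), so (6,-10,11)→(6,2,7)
f: reduced (well bottom): (6,2,7) with a≤c, −a<b≤a
g: translate: b→10 (≡120 mod 22), so (11,120,331)→(11,10,6)
g: flip: (11,10,6)→(6,-10,11)
g: translate: b→2 (≡-10 mod 12), so (6,-10,11)→(6,2,7)
g: reduced (well bottom): (6,2,7) with a≤c, −a<b≤a
reduced forms (6, 2, 7) vs (6, 2, 7) ⇒ equivalent

yes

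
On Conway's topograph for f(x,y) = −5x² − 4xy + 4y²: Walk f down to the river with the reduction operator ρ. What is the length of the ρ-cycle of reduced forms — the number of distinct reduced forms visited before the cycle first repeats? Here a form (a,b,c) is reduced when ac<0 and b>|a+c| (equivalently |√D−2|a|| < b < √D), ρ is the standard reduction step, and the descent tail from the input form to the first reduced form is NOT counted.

D = 96, ⌊√D⌋ = 9
descent: ρ → (4,4,-5)  [lands on river]
river: ρ → (-5,6,3)
river: ρ → (3,6,-5)
river: ρ → (-5,4,4)
ρ-cycle length = 4 (tail of 1 descent step not counted)

4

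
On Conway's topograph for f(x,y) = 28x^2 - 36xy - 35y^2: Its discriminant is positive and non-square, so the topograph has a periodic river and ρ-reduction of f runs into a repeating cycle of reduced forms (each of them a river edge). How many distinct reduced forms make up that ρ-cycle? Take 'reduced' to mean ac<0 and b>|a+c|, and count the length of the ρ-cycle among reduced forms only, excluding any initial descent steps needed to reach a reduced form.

D = 5216, ⌊√D⌋ = 72
descent: ρ → (-35,36,28)  [lands on river]
river: ρ → (28,20,-43)
river: ρ → (-43,66,5)
river: ρ → (5,64,-56)
river: ρ → (-56,48,13)
river: ρ → (13,56,-40)
river: ρ → (-40,24,29)
river: ρ → (29,34,-35)
ρ-cycle length = 8 (tail of 1 descent step not counted)

8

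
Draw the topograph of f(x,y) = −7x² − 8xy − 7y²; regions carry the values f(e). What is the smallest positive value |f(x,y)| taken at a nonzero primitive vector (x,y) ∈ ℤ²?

translate: b→-6 (≡8 mod 14), so (7,8,7)→(7,-6,6)
flip: (7,-6,6)→(6,6,7)
reduced (well bottom): (6,6,7) with a≤c, −a<b≤a
well minimum |f| = |-6| = 6 (negative-definite)

6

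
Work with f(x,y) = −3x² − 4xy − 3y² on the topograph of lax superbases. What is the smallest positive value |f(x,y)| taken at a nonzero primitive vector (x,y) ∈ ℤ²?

translate: b→-2 (≡4 mod 6), so (3,4,3)→(3,-2,2)
flip: (3,-2,2)→(2,2,3)
reduced (well bottom): (2,2,3) with a≤c, −a<b≤a
well minimum |f| = |-2| = 2 (negative-definite)

2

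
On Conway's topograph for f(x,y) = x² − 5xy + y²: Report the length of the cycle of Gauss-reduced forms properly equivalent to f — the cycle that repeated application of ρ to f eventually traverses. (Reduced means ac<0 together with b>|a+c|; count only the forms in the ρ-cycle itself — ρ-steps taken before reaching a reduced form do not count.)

D = 21, ⌊√D⌋ = 4
descent: ρ → (1,3,-3)  [lands on river]
river: ρ → (-3,3,1)
ρ-cycle length = 2 (tail of 1 descent step not counted)

2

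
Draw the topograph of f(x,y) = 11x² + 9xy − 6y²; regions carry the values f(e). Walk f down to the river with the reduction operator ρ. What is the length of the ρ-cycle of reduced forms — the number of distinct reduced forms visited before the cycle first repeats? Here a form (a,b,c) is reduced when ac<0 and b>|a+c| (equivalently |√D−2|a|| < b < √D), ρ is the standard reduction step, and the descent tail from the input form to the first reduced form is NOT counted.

D = 345, ⌊√D⌋ = 18
river: ρ → (-6,15,5)
river: ρ → (5,15,-6)
river: ρ → (-6,9,11)
river: ρ → (11,13,-4)
river: ρ → (-4,11,14)
river: ρ → (14,17,-1)
river: ρ → (-1,17,14)
river: ρ → (14,11,-4)
river: ρ → (-4,13,11)
river: ρ → (11,9,-6)
ρ-cycle length = 10 (tail of 0 descent steps not counted)

10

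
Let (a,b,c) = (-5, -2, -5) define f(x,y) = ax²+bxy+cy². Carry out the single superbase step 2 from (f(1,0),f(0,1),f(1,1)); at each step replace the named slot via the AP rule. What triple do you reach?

start (-5,-5,-12) = (f(1,0),f(0,1),f(1,1))
replace slot 2: 2·((-5)+(-12)) − (-5) = -29 → (-5,-29,-12)

-5,-29,-12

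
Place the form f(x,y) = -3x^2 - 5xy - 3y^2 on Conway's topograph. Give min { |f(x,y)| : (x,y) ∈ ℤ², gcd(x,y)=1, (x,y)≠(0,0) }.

translate: b→-1 (≡5 mod 6), so (3,5,3)→(3,-1,1)
flip: (3,-1,1)→(1,1,3)
reduced (well bottom): (1,1,3) with a≤c, −a<b≤a
well minimum |f| = |-1| = 1 (negative-definite)

1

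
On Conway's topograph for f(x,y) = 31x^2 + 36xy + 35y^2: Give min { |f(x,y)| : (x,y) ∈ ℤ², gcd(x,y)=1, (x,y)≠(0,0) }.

translate: b→-26 (≡36 mod 62), so (31,36,35)→(31,-26,30)
flip: (31,-26,30)→(30,26,31)
reduced (well bottom): (30,26,31) with a≤c, −a<b≤a
well minimum = a = 30

30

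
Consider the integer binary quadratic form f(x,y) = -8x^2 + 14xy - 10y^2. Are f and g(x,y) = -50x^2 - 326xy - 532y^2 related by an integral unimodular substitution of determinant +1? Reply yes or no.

D₁ = -124, D₂ = -124
f is negative-definite; reduce −f:
−f: translate: b→2 (≡-14 mod 16), so (8,-14,10)→(8,2,4)
−f: flip: (8,2,4)→(4,-2,8)
−f: reduced (well bottom): (4,-2,8) with a≤c, −a<b≤a
flip sign back: reduced form of f is (-4,2,-8)
g is negative-definite; reduce −g:
−g: translate: b→26 (≡326 mod 100), so (50,326,532)→(50,26,4)
−g: flip: (50,26,4)→(4,-26,50)
−g: translate: b→-2 (≡-26 mod 8), so (4,-26,50)→(4,-2,8)
−g: reduced (well bottom): (4,-2,8) with a≤c, −a<b≤a
flip sign back: reduced form of g is (-4,2,-8)
reduced forms (-4, 2, -8) vs (-4, 2, -8) ⇒ equivalent

yes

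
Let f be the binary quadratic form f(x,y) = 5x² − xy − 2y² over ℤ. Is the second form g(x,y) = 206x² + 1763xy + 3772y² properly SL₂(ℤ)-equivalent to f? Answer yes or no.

D₁ = 41, D₂ = 41
river cycle of f (length 10): (-2, 5, 2), (2, 3, -4), (-4, 5, 1), (1, 5, -4), (-4, 3, 2), (2, 5, -2), (-2, 3, 4), (4, 5, -1), (-1, 5, 4), (4, 3, -2)
river cycle of g (length 10): (2, 3, -4), (-4, 5, 1), (1, 5, -4), (-4, 3, 2), (2, 5, -2), (-2, 3, 4), (4, 5, -1), (-1, 5, 4), (4, 3, -2), (-2, 5, 2)
cycles coincide ⇒ equivalent

yes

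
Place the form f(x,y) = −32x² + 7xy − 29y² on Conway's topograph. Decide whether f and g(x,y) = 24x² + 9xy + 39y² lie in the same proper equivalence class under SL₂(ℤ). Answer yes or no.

D₁ = -3663, D₂ = -3663
f is negative-definite; reduce −f:
−f: flip: (32,-7,29)→(29,7,32)
−f: reduced (well bottom): (29,7,32) with a≤c, −a<b≤a
flip sign back: reduced form of f is (-29,-7,-32)
g: reduced (well bottom): (24,9,39) with a≤c, −a<b≤a
reduced forms (-29, -7, -32) vs (24, 9, 39) ⇒ inequivalent

no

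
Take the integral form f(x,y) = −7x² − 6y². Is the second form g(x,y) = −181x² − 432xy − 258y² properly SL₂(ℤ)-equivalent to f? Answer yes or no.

D₁ = -168, D₂ = -168
f is negative-definite; reduce −f:
−f: flip: (7,0,6)→(6,0,7)
−f: reduced (well bottom): (6,0,7) with a≤c, −a<b≤a
flip sign back: reduced form of f is (-6,0,-7)
g is negative-definite; reduce −g:
−g: translate: b→70 (≡432 mod 362), so (181,432,258)→(181,70,7)
−g: flip: (181,70,7)→(7,-70,181)
−g: translate: b→0 (≡-70 mod 14), so (7,-70,181)→(7,0,6)
−g: flip: (7,0,6)→(6,0,7)
−g: reduced (well bottom): (6,0,7) with a≤c, −a<b≤a
flip sign back: reduced form of g is (-6,0,-7)
reduced forms (-6, 0, -7) vs (-6, 0, -7) ⇒ equivalent

yes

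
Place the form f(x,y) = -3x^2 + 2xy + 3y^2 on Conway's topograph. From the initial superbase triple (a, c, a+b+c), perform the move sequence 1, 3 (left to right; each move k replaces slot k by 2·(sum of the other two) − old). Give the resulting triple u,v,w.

start (-3,3,2) = (f(1,0),f(0,1),f(1,1))
replace slot 1: 2·(3+2) − (-3) = 13 → (13,3,2)
replace slot 3: 2·(13+3) − 2 = 30 → (13,3,30)

13,3,30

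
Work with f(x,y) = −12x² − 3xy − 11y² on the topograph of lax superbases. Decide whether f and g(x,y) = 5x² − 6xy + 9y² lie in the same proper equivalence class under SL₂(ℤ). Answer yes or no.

D₁ = -519, D₂ = -144
discriminants differ ⇒ not SL₂(ℤ)-equivalent

no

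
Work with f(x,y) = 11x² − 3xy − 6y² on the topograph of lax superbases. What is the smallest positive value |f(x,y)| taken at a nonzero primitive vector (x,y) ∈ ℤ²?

descent: ρ → (-6,15,2)  [lands on river]
river: ρ → (2,13,-13)
river: ρ → (-13,13,2)
river: ρ → (2,15,-6)
river: ρ → (-6,9,8)
river: ρ → (8,7,-7)
river: ρ → (-7,7,8)
river: ρ → (8,9,-6)
closes: descent 1, river 8
min |a| on river = 2

2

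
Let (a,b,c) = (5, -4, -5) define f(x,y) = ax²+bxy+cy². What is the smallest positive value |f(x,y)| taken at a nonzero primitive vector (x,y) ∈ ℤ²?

descent: ρ → (-5,4,5)  [lands on river]
river: ρ → (5,6,-4)
river: ρ → (-4,10,1)
river: ρ → (1,10,-4)
river: ρ → (-4,6,5)
river: ρ → (5,4,-5)
river: ρ → (-5,6,4)
river: ρ → (4,10,-1)
river: ρ → (-1,10,4)
river: ρ → (4,6,-5)
closes: descent 1, river 10
min |a| on river = 1

1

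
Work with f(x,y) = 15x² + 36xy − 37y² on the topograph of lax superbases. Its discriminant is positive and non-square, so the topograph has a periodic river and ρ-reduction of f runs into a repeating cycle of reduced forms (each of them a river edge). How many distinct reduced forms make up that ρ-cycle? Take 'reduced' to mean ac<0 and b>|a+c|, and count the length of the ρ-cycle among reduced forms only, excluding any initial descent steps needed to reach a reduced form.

D = 3516, ⌊√D⌋ = 59
river: ρ → (-37,38,14)
river: ρ → (14,46,-25)
river: ρ → (-25,54,6)
river: ρ → (6,54,-25)
river: ρ → (-25,46,14)
river: ρ → (14,38,-37)
river: ρ → (-37,36,15)
river: ρ → (15,54,-10)
river: ρ → (-10,46,35)
river: ρ → (35,24,-21)
river: ρ → (-21,18,38)
river: ρ → (38,58,-1)
river: ρ → (-1,58,38)
river: ρ → (38,18,-21)
river: ρ → (-21,24,35)
river: ρ → (35,46,-10)
river: ρ → (-10,54,15)
river: ρ → (15,36,-37)
ρ-cycle length = 18 (tail of 0 descent steps not counted)

18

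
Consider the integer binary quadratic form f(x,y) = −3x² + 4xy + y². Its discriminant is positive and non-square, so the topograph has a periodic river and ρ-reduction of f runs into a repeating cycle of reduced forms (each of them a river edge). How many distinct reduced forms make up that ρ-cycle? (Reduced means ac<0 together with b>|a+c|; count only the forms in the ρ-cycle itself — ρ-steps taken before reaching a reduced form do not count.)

D = 28, ⌊√D⌋ = 5
river: ρ → (1,4,-3)
river: ρ → (-3,2,2)
river: ρ → (2,2,-3)
river: ρ → (-3,4,1)
ρ-cycle length = 4 (tail of 0 descent steps not counted)

4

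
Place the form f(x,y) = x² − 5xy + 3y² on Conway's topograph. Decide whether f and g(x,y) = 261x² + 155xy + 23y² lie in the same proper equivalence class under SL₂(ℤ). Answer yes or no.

D₁ = 13, D₂ = 13
river cycle of f (length 2): (-1, 3, 1), (1, 3, -1)
river cycle of g (length 2): (-1, 3, 1), (1, 3, -1)
cycles coincide ⇒ equivalent

yes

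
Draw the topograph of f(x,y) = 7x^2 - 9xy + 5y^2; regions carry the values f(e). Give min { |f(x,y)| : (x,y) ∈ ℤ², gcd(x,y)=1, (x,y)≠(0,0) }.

translate: b→5 (≡-9 mod 14), so (7,-9,5)→(7,5,3)
flip: (7,5,3)→(3,-5,7)
translate: b→1 (≡-5 mod 6), so (3,-5,7)→(3,1,5)
reduced (well bottom): (3,1,5) with a≤c, −a<b≤a
well minimum = a = 3

3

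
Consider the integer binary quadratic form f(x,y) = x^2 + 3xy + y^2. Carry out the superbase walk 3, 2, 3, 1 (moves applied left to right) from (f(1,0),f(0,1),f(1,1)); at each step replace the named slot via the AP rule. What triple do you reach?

start (1,1,5) = (f(1,0),f(0,1),f(1,1))
replace slot 3: 2·(1+1) − 5 = -1 → (1,1,-1)
replace slot 2: 2·(1+(-1)) − 1 = -1 → (1,-1,-1)
replace slot 3: 2·(1+(-1)) − (-1) = 1 → (1,-1,1)
replace slot 1: 2·((-1)+1) − 1 = -1 → (-1,-1,1)

-1,-1,1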